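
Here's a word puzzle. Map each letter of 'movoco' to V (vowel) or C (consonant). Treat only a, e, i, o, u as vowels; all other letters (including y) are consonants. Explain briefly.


Letter mapping: m = C, o = V, v = C, o = V, c = C, o = V.

CVCVCV


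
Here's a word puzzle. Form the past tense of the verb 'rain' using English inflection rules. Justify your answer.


Apply rule: Add -ed. 'rain' becomes 'rained'.

rained


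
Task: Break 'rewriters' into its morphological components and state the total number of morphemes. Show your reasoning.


Step 1: Identify prefix: 're' (meaning: again)
Step 2: Identify root: 'write'
Step 3: Identify suffix(es): 'er, s'
Decomposition: re- (prefix: again) + write (root) + -er (suffix: one who) + -s (plural)
Total morphemes: 4

4 morphemes (re- (prefix: again) + write (root) + -er (suffix: one who) + -s (plural))


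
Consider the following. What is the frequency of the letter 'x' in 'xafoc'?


Letter 'x' in 'xafoc': found at position(s) 1 = 1 occurrence(s).

1


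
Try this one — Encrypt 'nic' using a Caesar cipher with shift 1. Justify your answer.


Shift each letter by 1: n -> o, i -> j, c -> d. Result: 'ojd'.

ojd


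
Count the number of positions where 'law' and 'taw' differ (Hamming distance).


Alignment:
Position 1: 'l' vs 't' = DIFFER
Position 2: 'a' vs 'a' = match
Position 3: 'w' vs 'w' = match
Total differences: 1

1


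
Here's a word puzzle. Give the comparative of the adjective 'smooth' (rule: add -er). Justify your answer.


Apply comparative formation (add -er): 'smooth' -> 'smoother'.

smoother


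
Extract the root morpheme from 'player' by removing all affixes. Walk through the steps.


Remove suffix '-er' from 'player' to get root 'play'.

play


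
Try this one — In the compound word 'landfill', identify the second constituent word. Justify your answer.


Split 'landfill' into 'land' + 'fill'. The second part is 'fill'.

fill


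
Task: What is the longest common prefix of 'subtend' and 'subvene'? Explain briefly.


Compare from the start: 3 characters match: 'sub'. Mismatch at position 4: 't' vs 'v'.

sub


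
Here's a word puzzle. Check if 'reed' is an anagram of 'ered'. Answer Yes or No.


Sorted letters of 'reed': 'deer'
Sorted letters of 'ered': 'deer'
They match.

Yes


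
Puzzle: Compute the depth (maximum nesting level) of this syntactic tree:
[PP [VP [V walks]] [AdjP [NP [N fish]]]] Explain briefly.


Count bracket nesting levels:
'[' at pos 0: depth = 1
'[' at pos 4: depth = 2
'[' at pos 8: depth = 3
'[' at pos 19: depth = 2
'[' at pos 25: depth = 3
'[' at pos 29: depth = 4
Maximum depth reached: 4

4


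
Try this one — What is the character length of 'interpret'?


Spell out 'interpret' and number each letter: i(1), n(2), t(3), e(4), r(5), p(6), r(7), e(8), t(9). Total: 9 letters.

9


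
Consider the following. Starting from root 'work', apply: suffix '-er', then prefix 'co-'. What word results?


Step 1: Add suffix '-er' to 'work' = 'worker'
Step 2: Add prefix 'co-' to 'worker' = 'coworker'

coworker


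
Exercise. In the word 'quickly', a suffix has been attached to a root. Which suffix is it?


The word 'quickly' = 'quick' (root) + '-ly' (suffix). The suffix is '-ly'.

ly


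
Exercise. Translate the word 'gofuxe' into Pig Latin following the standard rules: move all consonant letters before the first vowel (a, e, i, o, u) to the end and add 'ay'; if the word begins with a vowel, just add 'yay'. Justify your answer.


'gofuxe': move consonant cluster 'g' to end and add 'ay': 'ofuxegay'.

ofuxegay


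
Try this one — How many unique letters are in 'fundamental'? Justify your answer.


Unique letters in 'fundamental': {a, d, e, f, l, m, n, t, u} = 9 distinct letters.

9


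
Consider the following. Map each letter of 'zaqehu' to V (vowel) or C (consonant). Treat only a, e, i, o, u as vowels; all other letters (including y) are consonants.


Letter mapping: z = C, a = V, q = C, e = V, h = C, u = V.

CVCVCV


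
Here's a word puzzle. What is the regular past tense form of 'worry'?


Apply rule: Change -y to -ied. 'worry' becomes 'worried'.

worried


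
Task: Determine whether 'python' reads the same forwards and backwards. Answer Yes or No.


Forward: 'python'
Reversed: 'nohtyp'
They differ.

No


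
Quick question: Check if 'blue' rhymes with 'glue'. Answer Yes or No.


Rime (stressed vowel + following sounds) of 'blue': -ue = /uː/
Rime of 'glue': -ue = /uː/
/uː/ and /uː/ are the same ending sound, so the words rhyme.

Yes


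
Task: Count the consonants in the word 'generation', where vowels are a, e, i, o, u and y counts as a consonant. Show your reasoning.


Consonants in 'generation': g, n, r, t, n = 5 consonants.

5


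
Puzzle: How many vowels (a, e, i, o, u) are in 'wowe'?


Vowels in 'wowe': o, e = 2 vowels.

2


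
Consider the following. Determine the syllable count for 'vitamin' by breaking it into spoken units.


Break 'vitamin' into syllables: vi-ta-min -> vi | ta | min = 3 syllables

3 syllables


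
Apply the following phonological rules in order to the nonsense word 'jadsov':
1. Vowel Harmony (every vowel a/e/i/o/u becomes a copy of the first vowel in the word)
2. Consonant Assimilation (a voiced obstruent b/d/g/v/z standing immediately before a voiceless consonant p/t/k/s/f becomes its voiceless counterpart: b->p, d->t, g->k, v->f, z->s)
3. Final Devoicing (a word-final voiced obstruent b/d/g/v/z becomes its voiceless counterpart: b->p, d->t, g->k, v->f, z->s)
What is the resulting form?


Starting form: 'jadsov'
Rule 1: Vowel Harmony: all vowels become 'a' (matching first vowel). 'jadsov' -> 'jadsav'
Rule 2: Consonant Assimilation: voiced obstruent before voiceless consonant becomes voiceless ('ds' -> 'ts'). 'jadsav' -> 'jatsav'
Rule 3: Final Devoicing: word-final voiced obstruent 'v' becomes voiceless 'f'. 'jatsav' -> 'jatsaf'
Final form: 'jatsaf'

jatsaf


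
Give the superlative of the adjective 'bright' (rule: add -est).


Apply superlative formation (add -est): 'bright' -> 'brightest'.

brightest


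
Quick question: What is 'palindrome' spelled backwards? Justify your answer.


Reverse 'palindrome' character by character: 'emordnilap'.

emordnilap


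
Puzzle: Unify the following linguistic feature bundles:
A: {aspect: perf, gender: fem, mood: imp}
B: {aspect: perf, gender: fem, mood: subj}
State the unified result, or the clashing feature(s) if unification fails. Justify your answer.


Compare features:
aspect: A=perf vs B=perf -> unified: perf
gender: A=fem vs B=fem -> unified: fem
mood: A=imp vs B=subj -> CLASH
Clash detected on feature 'mood' (imp vs subj); unification fails.

CLASH on 'mood' (imp vs subj)


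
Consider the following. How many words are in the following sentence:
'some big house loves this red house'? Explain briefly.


Split into words: some | big | house | loves | this | red | house = 7 words.

7


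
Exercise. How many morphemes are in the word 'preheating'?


Decomposition: pre- (prefix) + heat (root) + -ing (suffix) = 3 morpheme(s)

3 morphemes


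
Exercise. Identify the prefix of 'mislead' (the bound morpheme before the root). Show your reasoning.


The word 'mislead' = 'mis' (prefix) + 'lead' (root). The prefix is 'mis'.

mis


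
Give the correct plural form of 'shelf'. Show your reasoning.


Apply rule: Change -f to -ves. 'shelf' becomes 'shelves'.

shelves


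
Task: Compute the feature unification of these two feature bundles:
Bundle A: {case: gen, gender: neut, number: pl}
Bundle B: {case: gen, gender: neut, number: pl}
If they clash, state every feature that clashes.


Compare features:
case: A=gen vs B=gen -> unified: gen
gender: A=neut vs B=neut -> unified: neut
number: A=pl vs B=pl -> unified: pl
No clashes found.

Unified: {case: gen, gender: neut, number: pl}


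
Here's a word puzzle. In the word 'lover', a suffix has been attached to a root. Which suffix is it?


The word 'lover' = 'love' (root) + '-er' (suffix). The suffix is '-er'.

er


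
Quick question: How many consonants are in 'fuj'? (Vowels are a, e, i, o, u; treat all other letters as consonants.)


Consonants in 'fuj': f, j = 2 consonants.

2


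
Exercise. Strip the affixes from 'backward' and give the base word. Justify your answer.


Remove suffix '-ward' from 'backward' to get root 'back'.

back


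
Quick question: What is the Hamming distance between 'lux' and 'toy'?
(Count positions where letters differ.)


Alignment:
Position 1: 'l' vs 't' = DIFFER
Position 2: 'u' vs 'o' = DIFFER
Position 3: 'x' vs 'y' = DIFFER
Total differences: 3

3


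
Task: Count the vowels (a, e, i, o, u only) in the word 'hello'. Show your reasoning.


Vowels in 'hello': e, o = 2 vowels.

2


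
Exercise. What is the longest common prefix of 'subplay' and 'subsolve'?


Compare from the start: 3 characters match: 'sub'. Mismatch at position 4: 'p' vs 's'.

sub


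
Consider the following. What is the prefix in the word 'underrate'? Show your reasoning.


The word 'underrate' = 'under' (prefix) + 'rate' (root). The prefix is 'under'.

under


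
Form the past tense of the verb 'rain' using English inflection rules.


Apply rule: Add -ed. 'rain' becomes 'rained'.

rained


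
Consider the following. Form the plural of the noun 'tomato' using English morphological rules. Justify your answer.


Apply rule: Add -es (consonant + o). 'tomato' becomes 'tomatoes'.

tomatoes


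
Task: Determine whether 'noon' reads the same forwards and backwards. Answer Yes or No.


Forward: 'noon'
Reversed: 'noon'
They are identical.

Yes


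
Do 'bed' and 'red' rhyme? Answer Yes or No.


Rime (stressed vowel + following sounds) of 'bed': -ed = /ɛd/
Rime of 'red': -ed = /ɛd/
/ɛd/ and /ɛd/ are the same ending sound, so the words rhyme.

Yes


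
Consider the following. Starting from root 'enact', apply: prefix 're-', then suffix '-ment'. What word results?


Step 1: Add prefix 're-' to 'enact' = 'reenact'
Step 2: Add suffix '-ment' to 'reenact' = 'reenactment'

reenactment


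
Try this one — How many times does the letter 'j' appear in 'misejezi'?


Letter 'j' in 'misejezi': found at position(s) 5 = 1 occurrence(s).

1


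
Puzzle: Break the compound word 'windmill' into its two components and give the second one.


Split 'windmill' into 'wind' + 'mill'. The second part is 'mill'.

mill


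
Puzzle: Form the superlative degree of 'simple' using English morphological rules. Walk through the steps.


Apply superlative formation (ends in e: add -st): 'simple' -> 'simplest'.

simplest


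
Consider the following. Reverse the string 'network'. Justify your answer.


Reverse 'network' character by character: 'krowten'.

krowten


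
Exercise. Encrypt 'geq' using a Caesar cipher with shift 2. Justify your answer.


Shift each letter by 2: g -> i, e -> g, q -> s. Result: 'igs'.

igs


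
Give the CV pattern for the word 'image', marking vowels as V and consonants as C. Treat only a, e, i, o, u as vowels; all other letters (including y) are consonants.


Letter mapping: i = V, m = C, a = V, g = C, e = V.

VCVCV


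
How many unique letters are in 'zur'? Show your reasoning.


Unique letters in 'zur': {r, u, z} = 3 distinct letters.

3


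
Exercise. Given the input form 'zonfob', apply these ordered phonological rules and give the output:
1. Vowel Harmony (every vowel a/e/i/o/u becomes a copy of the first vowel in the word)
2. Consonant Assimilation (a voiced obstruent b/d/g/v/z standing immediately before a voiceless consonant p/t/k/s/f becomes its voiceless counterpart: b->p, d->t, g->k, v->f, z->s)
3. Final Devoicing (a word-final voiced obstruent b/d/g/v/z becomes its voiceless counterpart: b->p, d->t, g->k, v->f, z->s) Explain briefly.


Starting form: 'zonfob'
Rule 1: Vowel Harmony: all vowels already match. No change.
Rule 2: Consonant Assimilation: no voiced obstruent (b/d/g/v/z) stands immediately before a voiceless consonant (p/t/k/s/f). No change.
Rule 3: Final Devoicing: word-final voiced obstruent 'b' becomes voiceless 'p'. 'zonfob' -> 'zonfop'
Final form: 'zonfop'

zonfop


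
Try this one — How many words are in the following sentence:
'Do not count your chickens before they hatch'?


Split into words: Do | not | count | your | chickens | before | they | hatch = 8 words.

8


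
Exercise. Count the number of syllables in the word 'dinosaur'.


Break 'dinosaur' into syllables: di-no-saur -> di | no | saur = 3 syllables

3 syllables


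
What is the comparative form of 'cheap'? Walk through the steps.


Apply comparative formation (add -er): 'cheap' -> 'cheaper'.

cheaper


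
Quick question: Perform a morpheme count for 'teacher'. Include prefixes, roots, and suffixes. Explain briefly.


Decomposition: teach (root) + -er (suffix) = 2 morpheme(s)

2 morphemes


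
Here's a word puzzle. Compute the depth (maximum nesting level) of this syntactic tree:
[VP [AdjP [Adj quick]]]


Count bracket nesting levels:
'[' at pos 0: depth = 1
'[' at pos 4: depth = 2
'[' at pos 10: depth = 3
Maximum depth reached: 3

3


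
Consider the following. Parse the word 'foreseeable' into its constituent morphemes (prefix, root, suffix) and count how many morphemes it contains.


Step 1: Identify prefix: 'fore' (meaning: before/front)
Step 2: Identify root: 'see'
Step 3: Identify suffix(es): 'able'
Decomposition: fore- (prefix: before/front) + see (root) + -able (suffix: capable of)
Total morphemes: 3

3 morphemes (fore- (prefix: before/front) + see (root) + -able (suffix: capable of))


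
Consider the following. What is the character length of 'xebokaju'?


Spell out 'xebokaju' and number each letter: x(1), e(2), b(3), o(4), k(5), a(6), j(7), u(8). Total: 8 letters.

8


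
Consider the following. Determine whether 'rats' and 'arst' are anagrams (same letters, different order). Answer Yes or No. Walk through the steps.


Sorted letters of 'rats': 'arst'
Sorted letters of 'arst': 'arst'
They match.

Yes


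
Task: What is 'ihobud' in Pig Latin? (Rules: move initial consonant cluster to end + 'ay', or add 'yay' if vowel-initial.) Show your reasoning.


'ihobud' starts with a vowel, so add 'yay': 'ihobudyay'.

ihobudyay


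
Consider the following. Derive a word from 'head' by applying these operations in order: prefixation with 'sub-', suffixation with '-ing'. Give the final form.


Step 1: Add prefix 'sub-' to 'head' = 'subhead'
Step 2: Add suffix '-ing' to 'subhead' = 'subheading'

subheading


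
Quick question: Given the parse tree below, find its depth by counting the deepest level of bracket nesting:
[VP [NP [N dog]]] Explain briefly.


Count bracket nesting levels:
'[' at pos 0: depth = 1
'[' at pos 4: depth = 2
'[' at pos 8: depth = 3
Maximum depth reached: 3

3


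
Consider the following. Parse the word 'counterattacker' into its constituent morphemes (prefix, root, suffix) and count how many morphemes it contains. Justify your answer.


Step 1: Identify prefix: 'counter' (meaning: against)
Step 2: Identify root: 'attack'
Step 3: Identify suffix(es): 'er'
Decomposition: counter- (prefix: against) + attack (root) + -er (suffix: one who)
Total morphemes: 3

3 morphemes (counter- (prefix: against) + attack (root) + -er (suffix: one who))


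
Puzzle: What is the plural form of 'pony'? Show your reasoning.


Apply rule: Change -y to -ies (consonant + y). 'pony' becomes 'ponies'.

ponies


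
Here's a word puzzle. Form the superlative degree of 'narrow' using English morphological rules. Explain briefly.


Apply superlative formation (add -est): 'narrow' -> 'narrowest'.

narrowest


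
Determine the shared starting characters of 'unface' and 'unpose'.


Compare from the start: 2 characters match: 'un'. Mismatch at position 3: 'f' vs 'p'.

un


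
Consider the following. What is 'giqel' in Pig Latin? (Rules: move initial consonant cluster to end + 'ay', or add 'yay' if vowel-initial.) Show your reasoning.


'giqel': move consonant cluster 'g' to end and add 'ay': 'iqelgay'.

iqelgay


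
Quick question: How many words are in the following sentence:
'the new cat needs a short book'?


Split into words: the | new | cat | needs | a | short | book = 7 words.

7


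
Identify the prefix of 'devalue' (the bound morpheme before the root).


The word 'devalue' = 'de' (prefix) + 'value' (root). The prefix is 'de'.

de


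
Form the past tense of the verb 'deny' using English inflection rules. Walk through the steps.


Apply rule: Change -y to -ied. 'deny' becomes 'denied'.

denied


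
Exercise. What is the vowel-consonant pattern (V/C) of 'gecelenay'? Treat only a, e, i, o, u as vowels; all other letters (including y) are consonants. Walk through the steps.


Letter mapping: g = C, e = V, c = C, e = V, l = C, e = V, n = C, a = V, y = C.

CVCVCVCVC


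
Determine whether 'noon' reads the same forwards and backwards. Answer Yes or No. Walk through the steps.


Forward: 'noon'
Reversed: 'noon'
They are identical.

Yes


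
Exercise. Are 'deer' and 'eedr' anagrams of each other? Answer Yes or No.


Sorted letters of 'deer': 'deer'
Sorted letters of 'eedr': 'deer'
They match.

Yes


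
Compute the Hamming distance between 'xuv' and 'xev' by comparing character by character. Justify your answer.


Alignment:
Position 1: 'x' vs 'x' = match
Position 2: 'u' vs 'e' = DIFFER
Position 3: 'v' vs 'v' = match
Total differences: 1

1


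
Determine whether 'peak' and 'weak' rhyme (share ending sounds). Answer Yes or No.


Rime (stressed vowel + following sounds) of 'peak': -eak = /iːk/
Rime of 'weak': -eak = /iːk/
/iːk/ and /iːk/ are the same ending sound, so the words rhyme.

Yes


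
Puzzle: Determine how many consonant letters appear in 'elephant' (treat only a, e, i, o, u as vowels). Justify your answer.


Consonants in 'elephant': l, p, h, n, t = 5 consonants.

5


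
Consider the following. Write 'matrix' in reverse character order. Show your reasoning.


Reverse 'matrix' character by character: 'xirtam'.

xirtam


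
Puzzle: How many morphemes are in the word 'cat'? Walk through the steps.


Decomposition: cat (free morpheme) = 1 morpheme(s)

1 morphemes


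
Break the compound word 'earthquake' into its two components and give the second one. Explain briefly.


Split 'earthquake' into 'earth' + 'quake'. The second part is 'quake'.

quake


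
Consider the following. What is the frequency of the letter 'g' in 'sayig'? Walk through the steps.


Letter 'g' in 'sayig': found at position(s) 5 = 1 occurrence(s).

1


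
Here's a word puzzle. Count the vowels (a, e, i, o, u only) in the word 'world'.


Vowels in 'world': o = 1 vowels.

1


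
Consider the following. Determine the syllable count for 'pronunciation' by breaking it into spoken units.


Break 'pronunciation' into syllables: pro-nun-ci-a-tion -> pro | nun | ci | a | tion = 5 syllables

5 syllables


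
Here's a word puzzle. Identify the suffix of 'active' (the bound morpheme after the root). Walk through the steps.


The word 'active' = 'act' (root) + '-ive' (suffix). The suffix is '-ive'.

ive


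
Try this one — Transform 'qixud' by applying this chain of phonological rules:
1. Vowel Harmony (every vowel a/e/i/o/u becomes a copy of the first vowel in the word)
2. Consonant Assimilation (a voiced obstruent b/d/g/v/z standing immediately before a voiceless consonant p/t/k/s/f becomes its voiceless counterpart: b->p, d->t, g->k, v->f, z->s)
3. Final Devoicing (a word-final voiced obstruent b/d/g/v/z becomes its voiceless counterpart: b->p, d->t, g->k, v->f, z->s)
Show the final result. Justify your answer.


Starting form: 'qixud'
Rule 1: Vowel Harmony: all vowels become 'i' (matching first vowel). 'qixud' -> 'qixid'
Rule 2: Consonant Assimilation: no voiced obstruent (b/d/g/v/z) stands immediately before a voiceless consonant (p/t/k/s/f). No change.
Rule 3: Final Devoicing: word-final voiced obstruent 'd' becomes voiceless 't'. 'qixid' -> 'qixit'
Final form: 'qixit'

qixit


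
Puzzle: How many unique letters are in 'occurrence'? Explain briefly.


Unique letters in 'occurrence': {c, e, n, o, r, u} = 6 distinct letters.

6


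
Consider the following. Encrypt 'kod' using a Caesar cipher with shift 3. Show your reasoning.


Shift each letter by 3: k -> n, o -> r, d -> g. Result: 'nrg'.

nrg


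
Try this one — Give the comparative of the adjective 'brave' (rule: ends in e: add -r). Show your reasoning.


Apply comparative formation (ends in e: add -r): 'brave' -> 'braver'.

braver


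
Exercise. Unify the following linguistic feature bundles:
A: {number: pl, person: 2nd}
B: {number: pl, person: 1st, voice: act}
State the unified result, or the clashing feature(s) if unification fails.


Compare features:
number: A=pl vs B=pl -> unified: pl
person: A=2nd vs B=1st -> CLASH
voice: A=_ vs B=act -> unified: act
Clash detected on feature 'person' (2nd vs 1st); unification fails.

CLASH on 'person' (2nd vs 1st)


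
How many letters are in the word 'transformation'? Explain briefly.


Spell out 'transformation' and number each letter: t(1), r(2), a(3), n(4), s(5), f(6), o(7), r(8), m(9), a(10), t(11), i(12), o(13), n(14). Total: 14 letters.

14


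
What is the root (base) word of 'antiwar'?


Remove prefix 'anti' from 'antiwar' to get root 'war'.

war


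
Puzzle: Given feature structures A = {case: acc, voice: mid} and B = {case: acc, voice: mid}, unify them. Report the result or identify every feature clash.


Compare features:
case: A=acc vs B=acc -> unified: acc
voice: A=mid vs B=mid -> unified: mid
No clashes found.

Unified: {case: acc, voice: mid}


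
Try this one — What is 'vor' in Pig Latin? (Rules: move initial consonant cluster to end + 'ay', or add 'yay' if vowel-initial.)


'vor': move consonant cluster 'v' to end and add 'ay': 'orvay'.

orvay


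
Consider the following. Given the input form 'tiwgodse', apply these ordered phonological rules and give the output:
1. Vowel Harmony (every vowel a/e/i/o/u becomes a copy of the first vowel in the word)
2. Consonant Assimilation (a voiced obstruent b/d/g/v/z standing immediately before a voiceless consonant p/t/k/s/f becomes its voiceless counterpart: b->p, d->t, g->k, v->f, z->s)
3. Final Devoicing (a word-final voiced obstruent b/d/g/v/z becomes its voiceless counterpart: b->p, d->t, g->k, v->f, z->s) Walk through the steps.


Starting form: 'tiwgodse'
Rule 1: Vowel Harmony: all vowels become 'i' (matching first vowel). 'tiwgodse' -> 'tiwgidsi'
Rule 2: Consonant Assimilation: voiced obstruent before voiceless consonant becomes voiceless ('ds' -> 'ts'). 'tiwgidsi' -> 'tiwgitsi'
Rule 3: Final Devoicing: the word ends in the vowel 'i', not a consonant. No change.
Final form: 'tiwgitsi'

tiwgitsi


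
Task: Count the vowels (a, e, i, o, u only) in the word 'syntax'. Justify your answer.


Vowels in 'syntax': a = 1 vowels.

1


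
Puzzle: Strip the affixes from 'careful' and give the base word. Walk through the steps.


Remove suffix '-ful' from 'careful' to get root 'care'.

care


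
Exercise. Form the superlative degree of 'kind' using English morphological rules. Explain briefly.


Apply superlative formation (add -est): 'kind' -> 'kindest'.

kindest


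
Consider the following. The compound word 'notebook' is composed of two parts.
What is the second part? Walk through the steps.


Split 'notebook' into 'note' + 'book'. The second part is 'book'.

book


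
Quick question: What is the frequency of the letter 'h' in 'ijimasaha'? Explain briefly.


Letter 'h' in 'ijimasaha': found at position(s) 8 = 1 occurrence(s).

1


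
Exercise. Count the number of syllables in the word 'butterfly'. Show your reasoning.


Break 'butterfly' into syllables: but-ter-fly -> but | ter | fly = 3 syllables

3 syllables


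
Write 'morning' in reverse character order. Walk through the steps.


Reverse 'morning' character by character: 'gninrom'.

gninrom


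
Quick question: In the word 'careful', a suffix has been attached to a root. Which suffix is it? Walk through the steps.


The word 'careful' = 'care' (root) + '-ful' (suffix). The suffix is '-ful'.

ful


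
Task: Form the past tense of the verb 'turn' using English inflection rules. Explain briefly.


Apply rule: Add -ed. 'turn' becomes 'turned'.

turned


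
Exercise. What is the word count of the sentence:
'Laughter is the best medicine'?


Split into words: Laughter | is | the | best | medicine = 5 words.

5


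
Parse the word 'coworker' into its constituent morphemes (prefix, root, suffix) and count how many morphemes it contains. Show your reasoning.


Step 1: Identify prefix: 'co' (meaning: together)
Step 2: Identify root: 'work'
Step 3: Identify suffix(es): 'er'
Decomposition: co- (prefix: together) + work (root) + -er (suffix: one who)
Total morphemes: 3

3 morphemes (co- (prefix: together) + work (root) + -er (suffix: one who))


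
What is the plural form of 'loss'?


Apply rule: Add -es (sibilant/fricative ending). 'loss' becomes 'losses'.

losses


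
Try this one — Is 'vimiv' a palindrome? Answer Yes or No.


Forward: 'vimiv'
Reversed: 'vimiv'
They are identical.

Yes


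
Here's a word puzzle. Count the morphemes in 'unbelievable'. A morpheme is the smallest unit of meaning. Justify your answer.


Decomposition: un- (prefix) + believe (root) + -able (suffix) = 3 morpheme(s)

3 morphemes


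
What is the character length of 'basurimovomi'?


Spell out 'basurimovomi' and number each letter: b(1), a(2), s(3), u(4), r(5), i(6), m(7), o(8), v(9), o(10), m(11), i(12). Total: 12 letters.

12


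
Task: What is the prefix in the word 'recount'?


The word 'recount' = 're' (prefix) + 'count' (root). The prefix is 're'.

re


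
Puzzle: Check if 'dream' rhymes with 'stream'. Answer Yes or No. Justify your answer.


Rime (stressed vowel + following sounds) of 'dream': -eam = /iːm/
Rime of 'stream': -eam = /iːm/
/iːm/ and /iːm/ are the same ending sound, so the words rhyme.

Yes


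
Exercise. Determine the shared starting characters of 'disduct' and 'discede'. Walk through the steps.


Compare from the start: 3 characters match: 'dis'. Mismatch at position 4: 'd' vs 'c'.

dis


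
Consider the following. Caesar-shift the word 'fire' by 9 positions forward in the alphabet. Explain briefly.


Shift each letter by 9: f -> o, i -> r, r -> a, e -> n. Result: 'oran'.

oran


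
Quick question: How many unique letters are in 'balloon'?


Unique letters in 'balloon': {a, b, l, n, o} = 5 distinct letters.

5


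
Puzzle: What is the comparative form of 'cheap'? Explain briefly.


Apply comparative formation (add -er): 'cheap' -> 'cheaper'.

cheaper


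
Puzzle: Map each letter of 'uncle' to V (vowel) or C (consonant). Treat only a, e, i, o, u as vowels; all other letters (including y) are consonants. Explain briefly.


Letter mapping: u = V, n = C, c = C, l = C, e = V.

VCCCV


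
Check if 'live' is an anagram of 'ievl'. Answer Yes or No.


Sorted letters of 'live': 'eilv'
Sorted letters of 'ievl': 'eilv'
They match.

Yes


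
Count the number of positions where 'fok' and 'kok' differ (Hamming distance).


Alignment:
Position 1: 'f' vs 'k' = DIFFER
Position 2: 'o' vs 'o' = match
Position 3: 'k' vs 'k' = match
Total differences: 1

1


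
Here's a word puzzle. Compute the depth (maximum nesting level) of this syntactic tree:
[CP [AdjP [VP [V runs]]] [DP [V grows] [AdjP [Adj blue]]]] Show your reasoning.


Count bracket nesting levels:
'[' at pos 0: depth = 1
'[' at pos 4: depth = 2
'[' at pos 10: depth = 3
'[' at pos 14: depth = 4
'[' at pos 25: depth = 2
'[' at pos 29: depth = 3
'[' at pos 39: depth = 3
'[' at pos 45: depth = 4
Maximum depth reached: 4

4


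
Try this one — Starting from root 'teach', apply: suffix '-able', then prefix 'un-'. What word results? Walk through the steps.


Step 1: Add suffix '-able' to 'teach' = 'teachable'
Step 2: Add prefix 'un-' to 'teachable' = 'unteachable'

unteachable


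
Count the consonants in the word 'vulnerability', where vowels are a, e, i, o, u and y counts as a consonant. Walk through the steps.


Consonants in 'vulnerability': v, l, n, r, b, l, t, y = 8 consonants.

8


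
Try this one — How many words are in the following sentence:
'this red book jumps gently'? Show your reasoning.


Split into words: this | red | book | jumps | gently = 5 words.

5


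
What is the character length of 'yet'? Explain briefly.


Spell out 'yet' and number each letter: y(1), e(2), t(3). Total: 3 letters.

3


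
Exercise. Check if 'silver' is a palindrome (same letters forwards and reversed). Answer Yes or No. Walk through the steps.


Forward: 'silver'
Reversed: 'revlis'
They differ.

No


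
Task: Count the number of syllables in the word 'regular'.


Break 'regular' into syllables: reg-u-lar -> reg | u | lar = 3 syllables

3 syllables


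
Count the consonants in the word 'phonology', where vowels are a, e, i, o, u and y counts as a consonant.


Consonants in 'phonology': p, h, n, l, g, y = 6 consonants.

6


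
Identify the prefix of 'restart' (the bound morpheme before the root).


The word 'restart' = 're' (prefix) + 'start' (root). The prefix is 're'.

re


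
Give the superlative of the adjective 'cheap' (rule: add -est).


Apply superlative formation (add -est): 'cheap' -> 'cheapest'.

cheapest


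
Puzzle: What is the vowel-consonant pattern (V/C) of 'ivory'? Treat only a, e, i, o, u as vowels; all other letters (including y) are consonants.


Letter mapping: i = V, v = C, o = V, r = C, y = C.

VCVCC


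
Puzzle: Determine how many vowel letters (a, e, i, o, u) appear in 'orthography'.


Vowels in 'orthography': o, o, a = 3 vowels.

3


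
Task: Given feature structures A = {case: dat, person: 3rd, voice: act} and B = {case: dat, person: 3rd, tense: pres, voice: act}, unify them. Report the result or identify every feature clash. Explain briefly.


Compare features:
case: A=dat vs B=dat -> unified: dat
person: A=3rd vs B=3rd -> unified: 3rd
tense: A=_ vs B=pres -> unified: pres
voice: A=act vs B=act -> unified: act
No clashes found.

Unified: {case: dat, person: 3rd, tense: pres, voice: act}


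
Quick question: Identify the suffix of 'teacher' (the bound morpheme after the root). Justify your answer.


The word 'teacher' = 'teach' (root) + '-er' (suffix). The suffix is '-er'.

er


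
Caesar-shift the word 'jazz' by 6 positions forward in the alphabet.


Shift each letter by 6: j -> p, a -> g, z -> f, z -> f. Result: 'pgff'.

pgff


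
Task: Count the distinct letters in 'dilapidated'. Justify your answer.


Unique letters in 'dilapidated': {a, d, e, i, l, p, t} = 7 distinct letters.

7


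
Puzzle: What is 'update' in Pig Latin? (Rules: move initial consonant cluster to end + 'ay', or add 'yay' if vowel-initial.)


'update' starts with a vowel, so add 'yay': 'updateyay'.

updateyay


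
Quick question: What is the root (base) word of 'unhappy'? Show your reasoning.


Remove prefix 'un' from 'unhappy' to get root 'happy'.

happy


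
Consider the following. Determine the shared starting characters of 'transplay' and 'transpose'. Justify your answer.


Compare from the start: 6 characters match: 'transp'. Mismatch at position 7: 'l' vs 'o'.

transp


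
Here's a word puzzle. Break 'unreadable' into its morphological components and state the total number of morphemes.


Step 1: Identify prefix: 'un' (meaning: not/reverse)
Step 2: Identify root: 'read'
Step 3: Identify suffix(es): 'able'
Decomposition: un- (prefix: not/reverse) + read (root) + -able (suffix: capable of)
Total morphemes: 3

3 morphemes (un- (prefix: not/reverse) + read (root) + -able (suffix: capable of))


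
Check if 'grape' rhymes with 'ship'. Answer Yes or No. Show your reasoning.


Rime (stressed vowel + following sounds) of 'grape': -ape = /eɪp/
Rime of 'ship': -ip = /ɪp/
/eɪp/ and /ɪp/ are different ending sounds, so the words do not rhyme.

No


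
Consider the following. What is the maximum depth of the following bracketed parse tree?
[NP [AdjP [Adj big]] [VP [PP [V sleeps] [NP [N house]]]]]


Count bracket nesting levels:
'[' at pos 0: depth = 1
'[' at pos 4: depth = 2
'[' at pos 10: depth = 3
'[' at pos 21: depth = 2
'[' at pos 25: depth = 3
'[' at pos 29: depth = 4
'[' at pos 40: depth = 4
'[' at pos 44: depth = 5
Maximum depth reached: 5

5


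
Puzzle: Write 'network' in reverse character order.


Reverse 'network' character by character: 'krowten'.

krowten


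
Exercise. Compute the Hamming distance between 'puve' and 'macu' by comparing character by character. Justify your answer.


Alignment:
Position 1: 'p' vs 'm' = DIFFER
Position 2: 'u' vs 'a' = DIFFER
Position 3: 'v' vs 'c' = DIFFER
Position 4: 'e' vs 'u' = DIFFER
Total differences: 4

4


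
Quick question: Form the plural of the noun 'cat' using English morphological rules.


Apply rule: Add -s. 'cat' becomes 'cats'.

cats


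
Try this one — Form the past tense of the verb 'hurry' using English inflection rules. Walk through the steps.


Apply rule: Change -y to -ied. 'hurry' becomes 'hurried'.

hurried


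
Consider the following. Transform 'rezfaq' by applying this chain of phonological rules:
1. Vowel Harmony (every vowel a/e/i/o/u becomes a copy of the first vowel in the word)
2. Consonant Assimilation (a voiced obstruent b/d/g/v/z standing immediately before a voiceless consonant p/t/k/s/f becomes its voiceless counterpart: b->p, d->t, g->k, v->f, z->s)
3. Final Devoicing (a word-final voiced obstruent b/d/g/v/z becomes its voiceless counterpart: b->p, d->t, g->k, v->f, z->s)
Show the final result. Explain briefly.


Starting form: 'rezfaq'
Rule 1: Vowel Harmony: all vowels become 'e' (matching first vowel). 'rezfaq' -> 'rezfeq'
Rule 2: Consonant Assimilation: voiced obstruent before voiceless consonant becomes voiceless ('zf' -> 'sf'). 'rezfeq' -> 'resfeq'
Rule 3: Final Devoicing: final consonant 'q' is not one of the voiced obstruents b/d/g/v/z. No change.
Final form: 'resfeq'

resfeq


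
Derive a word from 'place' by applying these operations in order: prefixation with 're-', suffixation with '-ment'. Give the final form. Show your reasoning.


Step 1: Add prefix 're-' to 'place' = 'replace'
Step 2: Add suffix '-ment' to 'replace' = 'replacement'

replacement


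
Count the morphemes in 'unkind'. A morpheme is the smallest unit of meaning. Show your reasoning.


Decomposition: un- (prefix) + kind (root) = 2 morpheme(s)

2 morphemes


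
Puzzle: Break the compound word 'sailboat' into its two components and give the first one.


Split 'sailboat' into 'sail' + 'boat'. The first part is 'sail'.

sail


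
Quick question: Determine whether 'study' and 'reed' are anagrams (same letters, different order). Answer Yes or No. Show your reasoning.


Sorted letters of 'study': 'dstuy'
Sorted letters of 'reed': 'deer'
They do not match.

No


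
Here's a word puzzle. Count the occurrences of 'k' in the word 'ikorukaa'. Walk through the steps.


Letter 'k' in 'ikorukaa': found at position(s) 2, 6 = 2 occurrence(s).

2


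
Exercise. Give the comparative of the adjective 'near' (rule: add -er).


Apply comparative formation (add -er): 'near' -> 'nearer'.

nearer


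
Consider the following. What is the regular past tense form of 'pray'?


Apply rule: Add -ed. 'pray' becomes 'prayed'.

prayed


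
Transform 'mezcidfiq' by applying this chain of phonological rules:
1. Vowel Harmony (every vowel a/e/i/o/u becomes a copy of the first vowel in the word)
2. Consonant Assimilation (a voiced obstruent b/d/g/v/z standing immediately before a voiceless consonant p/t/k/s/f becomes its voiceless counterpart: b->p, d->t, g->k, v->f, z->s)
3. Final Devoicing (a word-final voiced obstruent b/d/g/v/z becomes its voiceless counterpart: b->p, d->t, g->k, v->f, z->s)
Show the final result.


Starting form: 'mezcidfiq'
Rule 1: Vowel Harmony: all vowels become 'e' (matching first vowel). 'mezcidfiq' -> 'mezcedfeq'
Rule 2: Consonant Assimilation: voiced obstruent before voiceless consonant becomes voiceless ('df' -> 'tf'). 'mezcedfeq' -> 'mezcetfeq'
Rule 3: Final Devoicing: final consonant 'q' is not one of the voiced obstruents b/d/g/v/z. No change.
Final form: 'mezcetfeq'

mezcetfeq


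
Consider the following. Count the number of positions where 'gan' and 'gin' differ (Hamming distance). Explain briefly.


Alignment:
Position 1: 'g' vs 'g' = match
Position 2: 'a' vs 'i' = DIFFER
Position 3: 'n' vs 'n' = match
Total differences: 1

1


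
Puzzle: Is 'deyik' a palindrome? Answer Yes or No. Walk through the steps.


Forward: 'deyik'
Reversed: 'kiyed'
They differ.

No


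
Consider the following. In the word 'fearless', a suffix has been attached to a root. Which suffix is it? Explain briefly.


The word 'fearless' = 'fear' (root) + '-less' (suffix). The suffix is '-less'.

less


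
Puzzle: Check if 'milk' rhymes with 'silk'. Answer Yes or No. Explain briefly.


Rime (stressed vowel + following sounds) of 'milk': -ilk = /ɪlk/
Rime of 'silk': -ilk = /ɪlk/
/ɪlk/ and /ɪlk/ are the same ending sound, so the words rhyme.

Yes


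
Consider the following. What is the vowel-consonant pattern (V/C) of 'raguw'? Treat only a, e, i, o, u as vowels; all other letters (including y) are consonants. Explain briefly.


Letter mapping: r = C, a = V, g = C, u = V, w = C.

CVCVC


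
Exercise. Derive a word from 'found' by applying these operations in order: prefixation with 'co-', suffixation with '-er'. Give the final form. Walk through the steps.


Step 1: Add prefix 'co-' to 'found' = 'cofound'
Step 2: Add suffix '-er' to 'cofound' = 'cofounder'

cofounder


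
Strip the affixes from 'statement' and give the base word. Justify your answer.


Remove suffix '-ment' from 'statement' to get root 'state'.

state


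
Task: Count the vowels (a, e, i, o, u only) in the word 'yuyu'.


Vowels in 'yuyu': u, u = 2 vowels.

2


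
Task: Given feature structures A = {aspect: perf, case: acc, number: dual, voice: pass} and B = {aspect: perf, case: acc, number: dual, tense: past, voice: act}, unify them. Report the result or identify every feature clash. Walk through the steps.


Compare features:
aspect: A=perf vs B=perf -> unified: perf
case: A=acc vs B=acc -> unified: acc
number: A=dual vs B=dual -> unified: dual
tense: A=_ vs B=past -> unified: past
voice: A=pass vs B=act -> CLASH
Clash detected on feature 'voice' (pass vs act); unification fails.

CLASH on 'voice' (pass vs act)


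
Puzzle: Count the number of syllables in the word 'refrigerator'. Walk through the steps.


Break 'refrigerator' into syllables: re-frig-er-a-tor -> re | frig | er | a | tor = 5 syllables

5 syllables


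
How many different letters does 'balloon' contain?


Unique letters in 'balloon': {a, b, l, n, o} = 5 distinct letters.

5


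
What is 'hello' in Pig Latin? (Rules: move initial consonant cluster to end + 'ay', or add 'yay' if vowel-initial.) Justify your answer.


'hello': move consonant cluster 'h' to end and add 'ay': 'ellohay'.

ellohay


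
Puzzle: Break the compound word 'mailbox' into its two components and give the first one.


Split 'mailbox' into 'mail' + 'box'. The first part is 'mail'.

mail


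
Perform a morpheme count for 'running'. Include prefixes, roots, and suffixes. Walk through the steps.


Decomposition: run (root) + -ing (suffix) = 2 morpheme(s)

2 morphemes
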